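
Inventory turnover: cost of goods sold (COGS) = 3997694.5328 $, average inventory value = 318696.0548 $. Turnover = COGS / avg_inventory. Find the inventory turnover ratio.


Turnover = 3997694.5328 / 318696.0548 = 12.5439

12.5439


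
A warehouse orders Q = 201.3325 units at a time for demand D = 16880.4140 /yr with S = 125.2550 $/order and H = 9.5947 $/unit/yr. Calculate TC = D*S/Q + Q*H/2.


Ordering cost = D*S/Q = 10501.8129
Holding cost = Q*H/2 = 965.8625
TC = 10501.8129 + 965.8625 = 11467.6754

11467.6754 $/yr


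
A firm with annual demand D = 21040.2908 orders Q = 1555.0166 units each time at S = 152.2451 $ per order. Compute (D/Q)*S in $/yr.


Number of orders = D/Q = 13.5306
Cost = 13.5306 * 152.2451 = 2059.9659

2059.9659 $/yr


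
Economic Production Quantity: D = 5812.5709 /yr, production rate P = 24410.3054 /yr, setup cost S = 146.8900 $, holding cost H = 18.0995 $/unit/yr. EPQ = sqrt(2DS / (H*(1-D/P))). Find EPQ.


1 - D/P = 1 - 0.2381 = 0.7619
H*(1-D/P) = 13.7897
2DS = 1707617.0790
EPQ = sqrt(123833.1960) = 351.8994

351.8994 units


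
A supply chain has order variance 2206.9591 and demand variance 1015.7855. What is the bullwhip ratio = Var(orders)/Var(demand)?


BW = 2206.9591 / 1015.7855 = 2.1727

2.1727


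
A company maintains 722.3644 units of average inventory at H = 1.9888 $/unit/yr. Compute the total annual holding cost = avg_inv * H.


Cost = 722.3644 * 1.9888 = 1436.6383

1436.6383 $/yr


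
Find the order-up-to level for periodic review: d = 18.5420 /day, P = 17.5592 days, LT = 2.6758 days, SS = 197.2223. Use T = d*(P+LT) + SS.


P + LT = 20.2350
d*(P+LT) = 18.5420 * 20.2350 = 375.1974
T = 375.1974 + 197.2223 = 572.4197

572.4197 units


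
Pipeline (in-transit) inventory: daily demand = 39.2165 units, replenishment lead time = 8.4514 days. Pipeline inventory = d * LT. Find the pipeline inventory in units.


Pipeline = 39.2165 * 8.4514 = 331.4343

331.4343 units


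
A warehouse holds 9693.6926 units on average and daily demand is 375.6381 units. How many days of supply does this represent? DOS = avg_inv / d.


DOS = 9693.6926 / 375.6381 = 25.8059

25.8059 days


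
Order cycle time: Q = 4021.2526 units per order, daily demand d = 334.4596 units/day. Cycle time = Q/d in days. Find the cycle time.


Cycle = 4021.2526 / 334.4596 = 12.0231

12.0231 days


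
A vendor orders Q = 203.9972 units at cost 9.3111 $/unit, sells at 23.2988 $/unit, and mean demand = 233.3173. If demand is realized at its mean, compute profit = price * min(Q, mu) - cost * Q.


Sales at mu = min(203.9972, 233.3173) = 203.9972
Revenue = 23.2988 * 203.9972 = 4752.8900
Total cost = 9.3111 * 203.9972 = 1899.4383
Profit = 4752.8900 - 1899.4383 = 2853.4516

2853.4516 $


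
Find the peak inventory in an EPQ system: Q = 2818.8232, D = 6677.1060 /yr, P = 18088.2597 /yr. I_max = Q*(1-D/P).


D/P = 0.3691
1 - D/P = 0.6309
I_max = 2818.8232 * 0.6309 = 1778.2819

1778.2819 units


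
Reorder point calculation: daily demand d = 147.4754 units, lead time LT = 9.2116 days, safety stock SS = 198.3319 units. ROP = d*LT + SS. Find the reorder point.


d*LT = 147.4754 * 9.2116 = 1358.4844
ROP = 1358.4844 + 198.3319 = 1556.8163

1556.8163 units


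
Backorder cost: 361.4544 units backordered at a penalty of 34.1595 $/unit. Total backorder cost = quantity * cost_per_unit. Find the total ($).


Total = 361.4544 * 34.1595 = 12347.1016

12347.1016 $


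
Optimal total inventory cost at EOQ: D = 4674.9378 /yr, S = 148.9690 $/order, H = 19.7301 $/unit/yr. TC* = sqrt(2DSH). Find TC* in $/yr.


2*D*S*H = 27480904.4124
TC* = sqrt(27480904.4124) = 5242.2232

5242.2232 $/yr


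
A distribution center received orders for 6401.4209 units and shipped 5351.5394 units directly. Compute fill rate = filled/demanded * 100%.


FR = 5351.5394 / 6401.4209 * 100 = 83.5992

83.5992%


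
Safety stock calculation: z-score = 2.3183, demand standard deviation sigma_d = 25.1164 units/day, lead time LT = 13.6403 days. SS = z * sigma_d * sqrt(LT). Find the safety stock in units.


sqrt(LT) = sqrt(13.6403) = 3.6933
SS = 2.3183 * 25.1164 * 3.6933 = 215.0498

215.0498 units


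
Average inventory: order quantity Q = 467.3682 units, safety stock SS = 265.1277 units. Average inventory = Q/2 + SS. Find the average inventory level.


Q/2 = 233.6841
Avg = 233.6841 + 265.1277 = 498.8118

498.8118 units


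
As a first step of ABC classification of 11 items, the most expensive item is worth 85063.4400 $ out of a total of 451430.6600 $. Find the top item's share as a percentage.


Top item = 85063.4400
Total = 451430.6600
Percentage = 85063.4400 / 451430.6600 * 100 = 18.8431

18.8431%


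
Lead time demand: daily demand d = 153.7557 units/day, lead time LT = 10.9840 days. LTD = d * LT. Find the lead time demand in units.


LTD = 153.7557 * 10.9840 = 1688.8526

1688.8526 units


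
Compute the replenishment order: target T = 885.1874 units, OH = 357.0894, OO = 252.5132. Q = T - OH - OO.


Inventory position = OH + OO = 357.0894 + 252.5132 = 609.6026
Q = 885.1874 - 609.6026 = 275.5848

275.5848 units


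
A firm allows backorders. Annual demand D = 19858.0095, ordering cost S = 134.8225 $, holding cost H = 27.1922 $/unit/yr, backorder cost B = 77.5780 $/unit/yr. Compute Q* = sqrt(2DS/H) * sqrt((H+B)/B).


sqrt(2DS/H) = 443.7536
sqrt((H+B)/B) = 1.1621
Q* = 443.7536 * 1.1621 = 515.6933

515.6933 units


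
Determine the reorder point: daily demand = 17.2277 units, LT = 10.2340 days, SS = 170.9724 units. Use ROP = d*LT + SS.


d*LT = 17.2277 * 10.2340 = 176.3083
ROP = 176.3083 + 170.9724 = 347.2807

347.2807 units


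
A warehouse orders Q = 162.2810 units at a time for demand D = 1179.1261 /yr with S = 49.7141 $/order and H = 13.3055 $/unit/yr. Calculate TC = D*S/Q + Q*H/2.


Ordering cost = D*S/Q = 361.2203
Holding cost = Q*H/2 = 1079.6149
TC = 361.2203 + 1079.6149 = 1440.8352

1440.8352 $/yr


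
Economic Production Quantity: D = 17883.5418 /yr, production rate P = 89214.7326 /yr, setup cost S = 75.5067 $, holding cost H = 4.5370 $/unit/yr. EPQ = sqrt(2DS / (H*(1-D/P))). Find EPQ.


1 - D/P = 1 - 0.2005 = 0.7995
H*(1-D/P) = 3.6275
2DS = 2700654.4513
EPQ = sqrt(744487.3871) = 862.8368

862.8368 units


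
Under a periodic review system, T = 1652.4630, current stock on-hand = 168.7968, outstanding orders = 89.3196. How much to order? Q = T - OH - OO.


Inventory position = OH + OO = 168.7968 + 89.3196 = 258.1164
Q = 1652.4630 - 258.1164 = 1394.3466

1394.3466 units


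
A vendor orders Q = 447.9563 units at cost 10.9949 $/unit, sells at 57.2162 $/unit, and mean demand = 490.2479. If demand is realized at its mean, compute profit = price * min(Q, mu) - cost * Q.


Sales at mu = min(447.9563, 490.2479) = 447.9563
Revenue = 57.2162 * 447.9563 = 25630.3573
Total cost = 10.9949 * 447.9563 = 4925.2347
Profit = 25630.3573 - 4925.2347 = 20705.1225

20705.1225 $


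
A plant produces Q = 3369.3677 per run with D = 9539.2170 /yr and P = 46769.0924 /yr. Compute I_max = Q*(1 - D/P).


D/P = 0.2040
1 - D/P = 0.7960
I_max = 3369.3677 * 0.7960 = 2682.1376

2682.1376 units


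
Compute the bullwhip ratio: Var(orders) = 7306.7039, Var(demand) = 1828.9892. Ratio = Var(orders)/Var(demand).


BW = 7306.7039 / 1828.9892 = 3.9949

3.9949


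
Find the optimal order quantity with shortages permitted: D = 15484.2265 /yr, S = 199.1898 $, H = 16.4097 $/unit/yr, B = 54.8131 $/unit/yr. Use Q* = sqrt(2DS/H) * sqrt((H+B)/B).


sqrt(2DS/H) = 613.1165
sqrt((H+B)/B) = 1.1399
Q* = 613.1165 * 1.1399 = 698.8924

698.8924 units


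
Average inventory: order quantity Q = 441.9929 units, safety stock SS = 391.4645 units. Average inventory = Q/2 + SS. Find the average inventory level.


Q/2 = 220.9965
Avg = 220.9965 + 391.4645 = 612.4610

612.4610 units


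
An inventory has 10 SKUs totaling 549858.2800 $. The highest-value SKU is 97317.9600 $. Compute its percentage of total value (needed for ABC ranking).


Top item = 97317.9600
Total = 549858.2800
Percentage = 97317.9600 / 549858.2800 * 100 = 17.6987

17.6987%


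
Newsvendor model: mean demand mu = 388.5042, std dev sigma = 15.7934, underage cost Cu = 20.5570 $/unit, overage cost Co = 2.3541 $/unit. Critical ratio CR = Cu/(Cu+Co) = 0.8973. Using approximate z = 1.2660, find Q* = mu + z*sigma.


CR = Cu/(Cu+Co) = 20.5570/(20.5570+2.3541) = 0.8973
z = 1.2660
Q* = 388.5042 + 1.2660 * 15.7934 = 408.4986

408.4986 units


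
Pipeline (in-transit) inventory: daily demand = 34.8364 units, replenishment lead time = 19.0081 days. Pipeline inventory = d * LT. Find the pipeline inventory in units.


Pipeline = 34.8364 * 19.0081 = 662.1738

662.1738 units


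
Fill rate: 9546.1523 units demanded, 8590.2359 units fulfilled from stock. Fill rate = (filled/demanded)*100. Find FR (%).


FR = 8590.2359 / 9546.1523 * 100 = 89.9864

89.9864%


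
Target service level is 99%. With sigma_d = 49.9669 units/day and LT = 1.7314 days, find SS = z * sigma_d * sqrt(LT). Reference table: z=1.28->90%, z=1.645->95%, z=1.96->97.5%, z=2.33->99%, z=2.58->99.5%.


From the table, SL = 99% corresponds to z = 2.33
sqrt(LT) = sqrt(1.7314) = 1.3158
SS = 2.33 * 49.9669 * 1.3158 = 153.1923

153.1923 units


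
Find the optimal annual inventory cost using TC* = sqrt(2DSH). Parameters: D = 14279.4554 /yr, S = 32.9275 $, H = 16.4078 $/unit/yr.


2*D*S*H = 15429460.8936
TC* = sqrt(15429460.8936) = 3928.0352

3928.0352 $/yr


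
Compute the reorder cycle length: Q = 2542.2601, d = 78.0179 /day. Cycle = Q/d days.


Cycle = 2542.2601 / 78.0179 = 32.5856

32.5856 days


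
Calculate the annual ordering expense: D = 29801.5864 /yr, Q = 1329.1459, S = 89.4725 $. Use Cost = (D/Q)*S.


Number of orders = D/Q = 22.4216
Cost = 22.4216 * 89.4725 = 2006.1172

2006.1172 $/yr


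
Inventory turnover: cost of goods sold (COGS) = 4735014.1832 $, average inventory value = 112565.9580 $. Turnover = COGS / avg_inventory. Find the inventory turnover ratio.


Turnover = 4735014.1832 / 112565.9580 = 42.0644

42.0644


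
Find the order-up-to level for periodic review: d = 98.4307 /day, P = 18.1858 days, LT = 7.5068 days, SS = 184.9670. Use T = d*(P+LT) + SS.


P + LT = 25.6926
d*(P+LT) = 98.4307 * 25.6926 = 2528.9406
T = 2528.9406 + 184.9670 = 2713.9076

2713.9076 units


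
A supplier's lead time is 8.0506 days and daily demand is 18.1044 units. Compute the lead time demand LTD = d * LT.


LTD = 18.1044 * 8.0506 = 145.7513

145.7513 units


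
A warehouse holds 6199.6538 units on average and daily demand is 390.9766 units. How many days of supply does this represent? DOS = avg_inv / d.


DOS = 6199.6538 / 390.9766 = 15.8568

15.8568 days


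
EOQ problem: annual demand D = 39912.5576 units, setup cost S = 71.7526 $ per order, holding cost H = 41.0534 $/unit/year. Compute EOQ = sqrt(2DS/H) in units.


2*D*S = 2 * 39912.5576 * 71.7526 = 5727659.5609
2*D*S/H = 139517.3009
EOQ = sqrt(139517.3009) = 373.5201

373.5201 units


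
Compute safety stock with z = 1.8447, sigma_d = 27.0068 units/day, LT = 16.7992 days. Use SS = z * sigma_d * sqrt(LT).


sqrt(LT) = sqrt(16.7992) = 4.0987
SS = 1.8447 * 27.0068 * 4.0987 = 204.1941

204.1941 units


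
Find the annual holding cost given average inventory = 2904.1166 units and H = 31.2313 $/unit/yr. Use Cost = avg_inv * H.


Cost = 2904.1166 * 31.2313 = 90699.3368

90699.3368 $/yr


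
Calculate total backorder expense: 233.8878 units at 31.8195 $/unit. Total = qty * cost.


Total = 233.8878 * 31.8195 = 7442.1929

7442.1929 $


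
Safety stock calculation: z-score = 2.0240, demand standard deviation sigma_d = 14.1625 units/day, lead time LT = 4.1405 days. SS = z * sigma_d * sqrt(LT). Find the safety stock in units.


sqrt(LT) = sqrt(4.1405) = 2.0348
SS = 2.0240 * 14.1625 * 2.0348 = 58.3280

58.3280 units


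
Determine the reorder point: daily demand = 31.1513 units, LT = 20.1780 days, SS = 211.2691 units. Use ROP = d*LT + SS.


d*LT = 31.1513 * 20.1780 = 628.5709
ROP = 628.5709 + 211.2691 = 839.8400

839.8400 units


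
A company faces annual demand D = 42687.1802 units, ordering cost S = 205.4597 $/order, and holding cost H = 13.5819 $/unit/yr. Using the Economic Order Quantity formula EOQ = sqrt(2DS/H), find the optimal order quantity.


2*D*S = 2 * 42687.1802 * 205.4597 = 17540990.4755
2*D*S/H = 1291497.5427
EOQ = sqrt(1291497.5427) = 1136.4407

1136.4407 units


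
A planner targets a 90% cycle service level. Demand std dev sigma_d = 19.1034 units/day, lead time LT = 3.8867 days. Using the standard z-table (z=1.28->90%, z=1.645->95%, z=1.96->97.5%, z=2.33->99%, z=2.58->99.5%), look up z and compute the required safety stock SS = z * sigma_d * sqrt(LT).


From the table, SL = 90% corresponds to z = 1.28
sqrt(LT) = sqrt(3.8867) = 1.9715
SS = 1.28 * 19.1034 * 1.9715 = 48.2071

48.2071 units


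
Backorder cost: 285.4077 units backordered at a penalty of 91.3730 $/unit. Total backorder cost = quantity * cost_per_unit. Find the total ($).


Total = 285.4077 * 91.3730 = 26078.5578

26078.5578 $


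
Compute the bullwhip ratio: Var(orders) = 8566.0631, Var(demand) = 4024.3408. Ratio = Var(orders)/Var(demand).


BW = 8566.0631 / 4024.3408 = 2.1286

2.1286


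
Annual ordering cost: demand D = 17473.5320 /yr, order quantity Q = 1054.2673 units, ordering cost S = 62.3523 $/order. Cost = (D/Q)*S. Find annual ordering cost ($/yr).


Number of orders = D/Q = 16.5741
Cost = 16.5741 * 62.3523 = 1033.4333

1033.4333 $/yr


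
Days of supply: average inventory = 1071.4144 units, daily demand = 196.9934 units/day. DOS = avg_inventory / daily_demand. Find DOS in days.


DOS = 1071.4144 / 196.9934 = 5.4388

5.4388 days


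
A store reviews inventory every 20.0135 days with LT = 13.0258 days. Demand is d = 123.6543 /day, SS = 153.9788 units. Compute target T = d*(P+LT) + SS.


P + LT = 33.0393
d*(P+LT) = 123.6543 * 33.0393 = 4085.4515
T = 4085.4515 + 153.9788 = 4239.4303

4239.4303 units


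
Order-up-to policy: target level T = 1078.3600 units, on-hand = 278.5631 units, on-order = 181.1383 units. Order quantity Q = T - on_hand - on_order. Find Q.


Inventory position = OH + OO = 278.5631 + 181.1383 = 459.7014
Q = 1078.3600 - 459.7014 = 618.6586

618.6586 units


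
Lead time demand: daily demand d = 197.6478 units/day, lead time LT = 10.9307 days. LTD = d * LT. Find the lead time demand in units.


LTD = 197.6478 * 10.9307 = 2160.4288

2160.4288 units


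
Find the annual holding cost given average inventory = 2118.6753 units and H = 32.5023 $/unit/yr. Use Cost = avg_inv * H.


Cost = 2118.6753 * 32.5023 = 68861.8202

68861.8202 $/yr


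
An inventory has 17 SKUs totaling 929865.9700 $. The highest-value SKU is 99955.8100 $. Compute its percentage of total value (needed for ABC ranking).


Top item = 99955.8100
Total = 929865.9700
Percentage = 99955.8100 / 929865.9700 * 100 = 10.7495

10.7495%


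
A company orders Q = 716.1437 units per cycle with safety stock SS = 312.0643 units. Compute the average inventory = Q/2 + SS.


Q/2 = 358.0718
Avg = 358.0718 + 312.0643 = 670.1362

670.1362 units


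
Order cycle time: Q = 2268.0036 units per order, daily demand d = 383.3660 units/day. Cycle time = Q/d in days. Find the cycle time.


Cycle = 2268.0036 / 383.3660 = 5.9160

5.9160 days


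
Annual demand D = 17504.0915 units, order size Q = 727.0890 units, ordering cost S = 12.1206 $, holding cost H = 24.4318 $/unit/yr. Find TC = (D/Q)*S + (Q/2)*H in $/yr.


Ordering cost = D*S/Q = 291.7938
Holding cost = Q*H/2 = 8882.0465
TC = 291.7938 + 8882.0465 = 9173.8404

9173.8404 $/yr


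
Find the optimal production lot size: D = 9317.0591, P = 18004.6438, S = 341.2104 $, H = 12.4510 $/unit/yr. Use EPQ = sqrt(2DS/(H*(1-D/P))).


1 - D/P = 1 - 0.5175 = 0.4825
H*(1-D/P) = 6.0078
2DS = 6358154.9247
EPQ = sqrt(1058308.6718) = 1028.7413

1028.7413 units


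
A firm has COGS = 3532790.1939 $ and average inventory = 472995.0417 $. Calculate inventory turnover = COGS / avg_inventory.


Turnover = 3532790.1939 / 472995.0417 = 7.4690

7.4690


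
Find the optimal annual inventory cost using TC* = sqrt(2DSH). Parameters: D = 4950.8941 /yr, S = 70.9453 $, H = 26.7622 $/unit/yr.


2*D*S*H = 18800053.0159
TC* = sqrt(18800053.0159) = 4335.9028

4335.9028 $/yr


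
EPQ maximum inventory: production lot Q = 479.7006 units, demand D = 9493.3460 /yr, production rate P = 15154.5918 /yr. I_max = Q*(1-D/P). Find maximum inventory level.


D/P = 0.6264
1 - D/P = 0.3736
I_max = 479.7006 * 0.3736 = 179.2000

179.2000 units


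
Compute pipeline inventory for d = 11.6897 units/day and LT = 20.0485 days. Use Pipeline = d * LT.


Pipeline = 11.6897 * 20.0485 = 234.3610

234.3610 units


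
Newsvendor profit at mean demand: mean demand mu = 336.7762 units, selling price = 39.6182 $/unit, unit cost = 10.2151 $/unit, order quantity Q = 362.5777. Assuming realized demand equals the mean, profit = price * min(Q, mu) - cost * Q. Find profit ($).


Sales at mu = min(362.5777, 336.7762) = 336.7762
Revenue = 39.6182 * 336.7762 = 13342.4668
Total cost = 10.2151 * 362.5777 = 3703.7675
Profit = 13342.4668 - 3703.7675 = 9638.6994

9638.6994 $


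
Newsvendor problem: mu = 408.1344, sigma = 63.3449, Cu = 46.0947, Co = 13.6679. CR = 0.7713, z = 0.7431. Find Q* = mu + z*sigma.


CR = Cu/(Cu+Co) = 46.0947/(46.0947+13.6679) = 0.7713
z = 0.7431
Q* = 408.1344 + 0.7431 * 63.3449 = 455.2060

455.2060 units


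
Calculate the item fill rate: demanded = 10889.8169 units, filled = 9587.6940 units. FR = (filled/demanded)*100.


FR = 9587.6940 / 10889.8169 * 100 = 88.0427

88.0427%


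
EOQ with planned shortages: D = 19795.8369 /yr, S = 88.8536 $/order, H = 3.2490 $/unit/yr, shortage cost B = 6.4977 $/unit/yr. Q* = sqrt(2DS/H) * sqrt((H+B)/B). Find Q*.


sqrt(2DS/H) = 1040.5539
sqrt((H+B)/B) = 1.2248
Q* = 1040.5539 * 1.2248 = 1274.4229

1274.4229 units


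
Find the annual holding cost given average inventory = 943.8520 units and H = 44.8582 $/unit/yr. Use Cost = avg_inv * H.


Cost = 943.8520 * 44.8582 = 42339.5018

42339.5018 $/yr


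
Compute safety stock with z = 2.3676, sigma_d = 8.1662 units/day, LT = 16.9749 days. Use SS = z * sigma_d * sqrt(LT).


sqrt(LT) = sqrt(16.9749) = 4.1201
SS = 2.3676 * 8.1662 * 4.1201 = 79.6585

79.6585 units


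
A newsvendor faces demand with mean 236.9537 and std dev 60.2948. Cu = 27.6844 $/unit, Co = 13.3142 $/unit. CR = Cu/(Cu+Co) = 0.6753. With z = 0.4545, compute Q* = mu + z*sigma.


CR = Cu/(Cu+Co) = 27.6844/(27.6844+13.3142) = 0.6753
z = 0.4545
Q* = 236.9537 + 0.4545 * 60.2948 = 264.3577

264.3577 units


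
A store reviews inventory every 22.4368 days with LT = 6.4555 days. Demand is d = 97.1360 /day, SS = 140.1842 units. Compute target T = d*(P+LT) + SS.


P + LT = 28.8923
d*(P+LT) = 97.1360 * 28.8923 = 2806.4825
T = 2806.4825 + 140.1842 = 2946.6667

2946.6667 units


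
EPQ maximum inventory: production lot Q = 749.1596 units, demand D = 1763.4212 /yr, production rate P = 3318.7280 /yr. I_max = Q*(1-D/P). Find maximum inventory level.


D/P = 0.5314
1 - D/P = 0.4686
I_max = 749.1596 * 0.4686 = 351.0902

351.0902 units


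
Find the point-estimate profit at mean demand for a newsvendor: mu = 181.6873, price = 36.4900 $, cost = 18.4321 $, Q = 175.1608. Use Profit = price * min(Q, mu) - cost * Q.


Sales at mu = min(175.1608, 181.6873) = 175.1608
Revenue = 36.4900 * 175.1608 = 6391.6176
Total cost = 18.4321 * 175.1608 = 3228.5814
Profit = 6391.6176 - 3228.5814 = 3163.0362

3163.0362 $


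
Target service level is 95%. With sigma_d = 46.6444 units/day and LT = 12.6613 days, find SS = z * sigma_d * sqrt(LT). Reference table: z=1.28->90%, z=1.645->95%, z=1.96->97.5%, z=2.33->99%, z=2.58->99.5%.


From the table, SL = 95% corresponds to z = 1.645
sqrt(LT) = sqrt(12.6613) = 3.5583
SS = 1.645 * 46.6444 * 3.5583 = 273.0263

273.0263 units


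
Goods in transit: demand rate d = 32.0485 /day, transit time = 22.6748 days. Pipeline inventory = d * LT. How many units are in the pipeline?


Pipeline = 32.0485 * 22.6748 = 726.6933

726.6933 units


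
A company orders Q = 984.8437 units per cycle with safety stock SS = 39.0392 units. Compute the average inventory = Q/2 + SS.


Q/2 = 492.4219
Avg = 492.4219 + 39.0392 = 531.4611

531.4611 units


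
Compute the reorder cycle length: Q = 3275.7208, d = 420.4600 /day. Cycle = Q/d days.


Cycle = 3275.7208 / 420.4600 = 7.7908

7.7908 days


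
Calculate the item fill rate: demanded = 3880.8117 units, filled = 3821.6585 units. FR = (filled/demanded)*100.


FR = 3821.6585 / 3880.8117 * 100 = 98.4758

98.4758%


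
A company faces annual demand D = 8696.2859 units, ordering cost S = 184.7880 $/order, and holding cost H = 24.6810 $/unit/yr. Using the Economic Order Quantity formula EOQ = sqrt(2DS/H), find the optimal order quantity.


2*D*S = 2 * 8696.2859 * 184.7880 = 3213938.5578
2*D*S/H = 130219.1385
EOQ = sqrt(130219.1385) = 360.8589

360.8589 units


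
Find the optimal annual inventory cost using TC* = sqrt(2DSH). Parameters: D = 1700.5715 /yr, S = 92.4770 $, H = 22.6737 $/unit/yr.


2*D*S*H = 7131502.2042
TC* = sqrt(7131502.2042) = 2670.4873

2670.4873 $/yr


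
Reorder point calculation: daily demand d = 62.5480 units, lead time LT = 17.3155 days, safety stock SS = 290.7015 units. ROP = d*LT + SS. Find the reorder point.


d*LT = 62.5480 * 17.3155 = 1083.0499
ROP = 1083.0499 + 290.7015 = 1373.7514

1373.7514 units


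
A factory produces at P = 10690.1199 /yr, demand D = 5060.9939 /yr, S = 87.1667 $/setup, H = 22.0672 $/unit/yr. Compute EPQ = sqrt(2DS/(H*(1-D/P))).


1 - D/P = 1 - 0.4734 = 0.5266
H*(1-D/P) = 11.6200
2DS = 882300.2740
EPQ = sqrt(75929.5436) = 275.5532

275.5532 units


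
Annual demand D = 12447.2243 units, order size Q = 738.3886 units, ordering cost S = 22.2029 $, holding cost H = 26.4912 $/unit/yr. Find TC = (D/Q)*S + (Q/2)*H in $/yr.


Ordering cost = D*S/Q = 374.2805
Holding cost = Q*H/2 = 9780.4000
TC = 374.2805 + 9780.4000 = 10154.6806

10154.6806 $/yr


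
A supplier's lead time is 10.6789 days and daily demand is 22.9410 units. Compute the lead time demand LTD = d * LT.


LTD = 22.9410 * 10.6789 = 244.9846

244.9846 units


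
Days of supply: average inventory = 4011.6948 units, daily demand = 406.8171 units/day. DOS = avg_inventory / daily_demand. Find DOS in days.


DOS = 4011.6948 / 406.8171 = 9.8612

9.8612 days


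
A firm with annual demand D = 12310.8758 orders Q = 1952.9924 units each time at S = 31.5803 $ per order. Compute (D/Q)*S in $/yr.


Number of orders = D/Q = 6.3036
Cost = 6.3036 * 31.5803 = 199.0695

199.0695 $/yr


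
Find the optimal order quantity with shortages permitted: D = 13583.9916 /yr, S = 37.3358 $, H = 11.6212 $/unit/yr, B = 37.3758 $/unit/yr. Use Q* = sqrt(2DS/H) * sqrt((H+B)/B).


sqrt(2DS/H) = 295.4377
sqrt((H+B)/B) = 1.1450
Q* = 295.4377 * 1.1450 = 338.2637

338.2637 units


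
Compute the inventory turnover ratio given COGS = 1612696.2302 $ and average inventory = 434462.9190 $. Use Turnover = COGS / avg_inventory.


Turnover = 1612696.2302 / 434462.9190 = 3.7119

3.7119


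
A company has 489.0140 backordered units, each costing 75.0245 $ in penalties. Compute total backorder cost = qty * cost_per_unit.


Total = 489.0140 * 75.0245 = 36688.0308

36688.0308 $


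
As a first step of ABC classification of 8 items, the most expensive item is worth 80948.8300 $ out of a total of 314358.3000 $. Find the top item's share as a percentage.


Top item = 80948.8300
Total = 314358.3000
Percentage = 80948.8300 / 314358.3000 * 100 = 25.7505

25.7505%


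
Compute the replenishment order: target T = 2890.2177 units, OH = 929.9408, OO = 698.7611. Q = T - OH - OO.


Inventory position = OH + OO = 929.9408 + 698.7611 = 1628.7019
Q = 2890.2177 - 1628.7019 = 1261.5158

1261.5158 units


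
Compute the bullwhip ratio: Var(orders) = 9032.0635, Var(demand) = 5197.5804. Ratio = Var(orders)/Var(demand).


BW = 9032.0635 / 5197.5804 = 1.7377

1.7377


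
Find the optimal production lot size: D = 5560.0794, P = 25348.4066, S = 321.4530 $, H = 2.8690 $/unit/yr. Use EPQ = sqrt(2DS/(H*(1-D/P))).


1 - D/P = 1 - 0.2193 = 0.7807
H*(1-D/P) = 2.2397
2DS = 3574608.4067
EPQ = sqrt(1596024.3250) = 1263.3386

1263.3386 units


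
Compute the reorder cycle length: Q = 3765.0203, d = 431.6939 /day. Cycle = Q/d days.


Cycle = 3765.0203 / 431.6939 = 8.7215

8.7215 days


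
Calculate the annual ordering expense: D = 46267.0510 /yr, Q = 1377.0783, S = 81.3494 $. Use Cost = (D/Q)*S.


Number of orders = D/Q = 33.5980
Cost = 33.5980 * 81.3494 = 2733.1756

2733.1756 $/yr


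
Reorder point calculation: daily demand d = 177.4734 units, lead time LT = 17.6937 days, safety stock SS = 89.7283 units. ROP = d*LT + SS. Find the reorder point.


d*LT = 177.4734 * 17.6937 = 3140.1611
ROP = 3140.1611 + 89.7283 = 3229.8894

3229.8894 units


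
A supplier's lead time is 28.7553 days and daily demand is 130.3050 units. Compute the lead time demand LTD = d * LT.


LTD = 130.3050 * 28.7553 = 3746.9594

3746.9594 units


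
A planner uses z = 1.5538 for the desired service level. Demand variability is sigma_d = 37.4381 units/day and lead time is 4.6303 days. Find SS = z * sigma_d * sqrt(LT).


sqrt(LT) = sqrt(4.6303) = 2.1518
SS = 1.5538 * 37.4381 * 2.1518 = 125.1738

125.1738 units


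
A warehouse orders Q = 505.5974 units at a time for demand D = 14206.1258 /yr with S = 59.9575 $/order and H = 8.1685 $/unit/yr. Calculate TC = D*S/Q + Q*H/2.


Ordering cost = D*S/Q = 1684.6681
Holding cost = Q*H/2 = 2064.9862
TC = 1684.6681 + 2064.9862 = 3749.6542

3749.6542 $/yr


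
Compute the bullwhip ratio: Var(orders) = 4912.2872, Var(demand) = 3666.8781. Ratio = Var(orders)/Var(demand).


BW = 4912.2872 / 3666.8781 = 1.3396

1.3396


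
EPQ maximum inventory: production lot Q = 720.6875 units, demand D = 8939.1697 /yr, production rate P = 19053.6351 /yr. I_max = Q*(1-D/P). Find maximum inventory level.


D/P = 0.4692
1 - D/P = 0.5308
I_max = 720.6875 * 0.5308 = 382.5710

382.5710 units


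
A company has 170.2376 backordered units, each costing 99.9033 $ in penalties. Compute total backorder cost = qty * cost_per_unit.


Total = 170.2376 * 99.9033 = 17007.2980

17007.2980 $


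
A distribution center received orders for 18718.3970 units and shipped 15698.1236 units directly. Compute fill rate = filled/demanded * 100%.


FR = 15698.1236 / 18718.3970 * 100 = 83.8647

83.8647%


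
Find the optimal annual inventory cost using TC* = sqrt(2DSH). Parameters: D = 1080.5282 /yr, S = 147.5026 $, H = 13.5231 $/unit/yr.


2*D*S*H = 4310642.7988
TC* = sqrt(4310642.7988) = 2076.2088

2076.2088 $/yr


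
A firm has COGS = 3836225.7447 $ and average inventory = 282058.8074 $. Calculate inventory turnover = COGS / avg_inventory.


Turnover = 3836225.7447 / 282058.8074 = 13.6008

13.6008


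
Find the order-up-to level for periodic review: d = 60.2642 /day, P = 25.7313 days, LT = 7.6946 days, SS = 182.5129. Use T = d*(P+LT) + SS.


P + LT = 33.4259
d*(P+LT) = 60.2642 * 33.4259 = 2014.3851
T = 2014.3851 + 182.5129 = 2196.8980

2196.8980 units


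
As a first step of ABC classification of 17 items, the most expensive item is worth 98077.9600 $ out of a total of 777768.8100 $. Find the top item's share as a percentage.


Top item = 98077.9600
Total = 777768.8100
Percentage = 98077.9600 / 777768.8100 * 100 = 12.6102

12.6102%


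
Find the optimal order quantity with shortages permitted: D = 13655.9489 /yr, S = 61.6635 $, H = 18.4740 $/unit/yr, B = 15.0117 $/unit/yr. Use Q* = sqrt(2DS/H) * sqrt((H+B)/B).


sqrt(2DS/H) = 301.9323
sqrt((H+B)/B) = 1.4935
Q* = 301.9323 * 1.4935 = 450.9458

450.9458 units


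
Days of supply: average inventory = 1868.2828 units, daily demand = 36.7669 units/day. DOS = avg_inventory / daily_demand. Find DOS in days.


DOS = 1868.2828 / 36.7669 = 50.8143

50.8143 days


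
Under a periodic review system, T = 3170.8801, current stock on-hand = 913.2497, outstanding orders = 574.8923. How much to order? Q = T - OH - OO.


Inventory position = OH + OO = 913.2497 + 574.8923 = 1488.1420
Q = 3170.8801 - 1488.1420 = 1682.7381

1682.7381 units


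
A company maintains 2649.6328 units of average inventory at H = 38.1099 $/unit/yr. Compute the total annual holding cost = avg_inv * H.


Cost = 2649.6328 * 38.1099 = 100977.2410

100977.2410 $/yr


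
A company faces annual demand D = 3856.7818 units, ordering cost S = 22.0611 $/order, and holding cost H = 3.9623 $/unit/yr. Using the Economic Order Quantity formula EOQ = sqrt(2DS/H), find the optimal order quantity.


2*D*S = 2 * 3856.7818 * 22.0611 = 170169.6979
2*D*S/H = 42947.2019
EOQ = sqrt(42947.2019) = 207.2371

207.2371 units


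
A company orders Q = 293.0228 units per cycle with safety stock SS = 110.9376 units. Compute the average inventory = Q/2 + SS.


Q/2 = 146.5114
Avg = 146.5114 + 110.9376 = 257.4490

257.4490 units


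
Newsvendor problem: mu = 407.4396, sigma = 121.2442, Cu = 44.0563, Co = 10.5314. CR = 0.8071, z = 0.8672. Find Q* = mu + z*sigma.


CR = Cu/(Cu+Co) = 44.0563/(44.0563+10.5314) = 0.8071
z = 0.8672
Q* = 407.4396 + 0.8672 * 121.2442 = 512.5826

512.5826 units


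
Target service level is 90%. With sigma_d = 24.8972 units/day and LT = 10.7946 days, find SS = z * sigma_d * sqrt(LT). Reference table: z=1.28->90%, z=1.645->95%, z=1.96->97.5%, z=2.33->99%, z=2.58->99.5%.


From the table, SL = 90% corresponds to z = 1.28
sqrt(LT) = sqrt(10.7946) = 3.2855
SS = 1.28 * 24.8972 * 3.2855 = 104.7041

104.7041 units


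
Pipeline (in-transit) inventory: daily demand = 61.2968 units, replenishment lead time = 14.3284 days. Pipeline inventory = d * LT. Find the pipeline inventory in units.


Pipeline = 61.2968 * 14.3284 = 878.2851

878.2851 units


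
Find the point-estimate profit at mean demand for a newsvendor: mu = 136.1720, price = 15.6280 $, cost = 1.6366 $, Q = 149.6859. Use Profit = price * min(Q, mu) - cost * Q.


Sales at mu = min(149.6859, 136.1720) = 136.1720
Revenue = 15.6280 * 136.1720 = 2128.0960
Total cost = 1.6366 * 149.6859 = 244.9759
Profit = 2128.0960 - 244.9759 = 1883.1201

1883.1201 $


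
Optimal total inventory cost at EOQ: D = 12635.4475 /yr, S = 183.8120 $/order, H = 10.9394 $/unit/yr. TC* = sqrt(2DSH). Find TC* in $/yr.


2*D*S*H = 50814538.5878
TC* = sqrt(50814538.5878) = 7128.4317

7128.4317 $/yr


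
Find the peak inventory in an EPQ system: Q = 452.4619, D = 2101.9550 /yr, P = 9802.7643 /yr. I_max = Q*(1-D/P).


D/P = 0.2144
1 - D/P = 0.7856
I_max = 452.4619 * 0.7856 = 355.4429

355.4429 units


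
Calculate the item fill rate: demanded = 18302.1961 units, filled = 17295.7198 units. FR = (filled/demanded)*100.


FR = 17295.7198 / 18302.1961 * 100 = 94.5008

94.5008%


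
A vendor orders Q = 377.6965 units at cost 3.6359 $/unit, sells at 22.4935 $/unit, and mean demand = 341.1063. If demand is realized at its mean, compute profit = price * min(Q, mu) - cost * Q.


Sales at mu = min(377.6965, 341.1063) = 341.1063
Revenue = 22.4935 * 341.1063 = 7672.6746
Total cost = 3.6359 * 377.6965 = 1373.2667
Profit = 7672.6746 - 1373.2667 = 6299.4079

6299.4079 $


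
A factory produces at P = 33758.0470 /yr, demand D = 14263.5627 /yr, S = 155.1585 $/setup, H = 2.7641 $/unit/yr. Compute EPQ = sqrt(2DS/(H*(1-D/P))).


1 - D/P = 1 - 0.4225 = 0.5775
H*(1-D/P) = 1.5962
2DS = 4426225.9864
EPQ = sqrt(2772971.4305) = 1665.2241

1665.2241 units


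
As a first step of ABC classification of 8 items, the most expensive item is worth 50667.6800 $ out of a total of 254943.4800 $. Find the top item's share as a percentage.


Top item = 50667.6800
Total = 254943.4800
Percentage = 50667.6800 / 254943.4800 * 100 = 19.8741

19.8741%


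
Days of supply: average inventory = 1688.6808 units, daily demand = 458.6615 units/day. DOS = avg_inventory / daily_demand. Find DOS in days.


DOS = 1688.6808 / 458.6615 = 3.6818

3.6818 days


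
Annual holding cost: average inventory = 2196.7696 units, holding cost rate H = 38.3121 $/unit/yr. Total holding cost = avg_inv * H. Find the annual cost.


Cost = 2196.7696 * 38.3121 = 84162.8566

84162.8566 $/yr


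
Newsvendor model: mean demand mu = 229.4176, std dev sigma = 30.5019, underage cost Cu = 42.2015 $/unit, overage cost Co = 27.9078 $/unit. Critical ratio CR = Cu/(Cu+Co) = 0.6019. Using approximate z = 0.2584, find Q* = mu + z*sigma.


CR = Cu/(Cu+Co) = 42.2015/(42.2015+27.9078) = 0.6019
z = 0.2584
Q* = 229.4176 + 0.2584 * 30.5019 = 237.2993

237.2993 units


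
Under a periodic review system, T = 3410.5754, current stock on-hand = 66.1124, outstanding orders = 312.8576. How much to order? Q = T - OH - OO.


Inventory position = OH + OO = 66.1124 + 312.8576 = 378.9700
Q = 3410.5754 - 378.9700 = 3031.6054

3031.6054 units


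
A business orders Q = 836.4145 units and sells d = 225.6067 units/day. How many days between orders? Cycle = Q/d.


Cycle = 836.4145 / 225.6067 = 3.7074

3.7074 days


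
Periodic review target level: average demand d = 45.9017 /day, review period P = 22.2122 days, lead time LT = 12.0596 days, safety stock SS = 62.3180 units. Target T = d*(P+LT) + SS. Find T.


P + LT = 34.2718
d*(P+LT) = 45.9017 * 34.2718 = 1573.1339
T = 1573.1339 + 62.3180 = 1635.4519

1635.4519 units


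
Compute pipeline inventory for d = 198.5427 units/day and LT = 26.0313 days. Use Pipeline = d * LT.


Pipeline = 198.5427 * 26.0313 = 5168.3246

5168.3246 units


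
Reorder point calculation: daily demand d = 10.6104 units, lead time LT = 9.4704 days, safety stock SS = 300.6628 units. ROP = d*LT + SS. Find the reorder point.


d*LT = 10.6104 * 9.4704 = 100.4847
ROP = 100.4847 + 300.6628 = 401.1475

401.1475 units


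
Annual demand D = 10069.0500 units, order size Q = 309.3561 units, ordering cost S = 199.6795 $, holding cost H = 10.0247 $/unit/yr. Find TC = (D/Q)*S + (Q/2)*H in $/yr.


Ordering cost = D*S/Q = 6499.2508
Holding cost = Q*H/2 = 1550.6010
TC = 6499.2508 + 1550.6010 = 8049.8518

8049.8518 $/yr


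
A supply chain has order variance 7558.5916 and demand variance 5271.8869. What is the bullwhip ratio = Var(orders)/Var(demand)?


BW = 7558.5916 / 5271.8869 = 1.4338

1.4338


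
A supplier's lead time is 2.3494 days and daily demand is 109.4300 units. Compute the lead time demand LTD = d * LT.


LTD = 109.4300 * 2.3494 = 257.0948

257.0948 units


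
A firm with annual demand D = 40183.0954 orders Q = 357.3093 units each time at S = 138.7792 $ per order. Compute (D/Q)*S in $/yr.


Number of orders = D/Q = 112.4603
Cost = 112.4603 * 138.7792 = 15607.1444

15607.1444 $/yr


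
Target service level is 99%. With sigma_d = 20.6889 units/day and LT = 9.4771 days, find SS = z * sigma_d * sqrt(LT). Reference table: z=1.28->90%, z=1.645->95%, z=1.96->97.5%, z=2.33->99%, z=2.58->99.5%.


From the table, SL = 99% corresponds to z = 2.33
sqrt(LT) = sqrt(9.4771) = 3.0785
SS = 2.33 * 20.6889 * 3.0785 = 148.3990

148.3990 units


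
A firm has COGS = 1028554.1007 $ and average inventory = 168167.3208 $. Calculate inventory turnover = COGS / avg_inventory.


Turnover = 1028554.1007 / 168167.3208 = 6.1163

6.1163


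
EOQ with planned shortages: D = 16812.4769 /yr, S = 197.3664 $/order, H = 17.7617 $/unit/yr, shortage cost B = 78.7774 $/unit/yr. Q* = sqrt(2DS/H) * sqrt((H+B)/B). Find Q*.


sqrt(2DS/H) = 611.2589
sqrt((H+B)/B) = 1.1070
Q* = 611.2589 * 1.1070 = 676.6686

676.6686 units


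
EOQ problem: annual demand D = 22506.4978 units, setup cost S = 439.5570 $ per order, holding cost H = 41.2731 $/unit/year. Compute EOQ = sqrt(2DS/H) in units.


2*D*S = 2 * 22506.4978 * 439.5570 = 19785777.3069
2*D*S/H = 479386.7509
EOQ = sqrt(479386.7509) = 692.3776

692.3776 units


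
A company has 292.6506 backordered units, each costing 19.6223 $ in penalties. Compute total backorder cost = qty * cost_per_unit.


Total = 292.6506 * 19.6223 = 5742.4779

5742.4779 $


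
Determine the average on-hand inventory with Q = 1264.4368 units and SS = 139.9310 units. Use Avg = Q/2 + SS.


Q/2 = 632.2184
Avg = 632.2184 + 139.9310 = 772.1494

772.1494 units


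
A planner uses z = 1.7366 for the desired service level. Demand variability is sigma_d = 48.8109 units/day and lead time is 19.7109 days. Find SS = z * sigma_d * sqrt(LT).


sqrt(LT) = sqrt(19.7109) = 4.4397
SS = 1.7366 * 48.8109 * 4.4397 = 376.3309

376.3309 units


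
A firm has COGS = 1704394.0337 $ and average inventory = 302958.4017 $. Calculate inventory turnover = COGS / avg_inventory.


Turnover = 1704394.0337 / 302958.4017 = 5.6258

5.6258


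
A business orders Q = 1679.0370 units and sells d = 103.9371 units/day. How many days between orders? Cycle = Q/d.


Cycle = 1679.0370 / 103.9371 = 16.1544

16.1544 days


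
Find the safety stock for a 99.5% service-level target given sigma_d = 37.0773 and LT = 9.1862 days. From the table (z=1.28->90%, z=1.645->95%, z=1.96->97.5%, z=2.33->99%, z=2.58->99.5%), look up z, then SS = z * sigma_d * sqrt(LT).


From the table, SL = 99.5% corresponds to z = 2.58
sqrt(LT) = sqrt(9.1862) = 3.0309
SS = 2.58 * 37.0773 * 3.0309 = 289.9317

289.9317 units


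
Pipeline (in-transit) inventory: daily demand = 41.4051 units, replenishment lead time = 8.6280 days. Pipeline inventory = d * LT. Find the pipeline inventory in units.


Pipeline = 41.4051 * 8.6280 = 357.2432

357.2432 units


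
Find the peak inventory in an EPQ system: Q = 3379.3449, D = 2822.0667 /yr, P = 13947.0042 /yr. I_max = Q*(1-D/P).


D/P = 0.2023
1 - D/P = 0.7977
I_max = 3379.3449 * 0.7977 = 2695.5610

2695.5610 units


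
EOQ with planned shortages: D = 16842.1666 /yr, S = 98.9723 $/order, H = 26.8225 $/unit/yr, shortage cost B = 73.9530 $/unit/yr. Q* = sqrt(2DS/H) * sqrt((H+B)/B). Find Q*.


sqrt(2DS/H) = 352.5504
sqrt((H+B)/B) = 1.1673
Q* = 352.5504 * 1.1673 = 411.5483

411.5483 units


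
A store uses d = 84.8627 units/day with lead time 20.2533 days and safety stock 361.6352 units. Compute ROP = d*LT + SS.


d*LT = 84.8627 * 20.2533 = 1718.7497
ROP = 1718.7497 + 361.6352 = 2080.3849

2080.3849 units


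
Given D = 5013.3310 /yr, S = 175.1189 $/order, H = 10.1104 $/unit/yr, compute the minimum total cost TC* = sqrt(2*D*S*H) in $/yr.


2*D*S*H = 17752426.9265
TC* = sqrt(17752426.9265) = 4213.3629

4213.3629 $/yr


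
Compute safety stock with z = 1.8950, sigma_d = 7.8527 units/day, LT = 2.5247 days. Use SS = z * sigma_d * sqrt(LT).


sqrt(LT) = sqrt(2.5247) = 1.5889
SS = 1.8950 * 7.8527 * 1.5889 = 23.6447

23.6447 units


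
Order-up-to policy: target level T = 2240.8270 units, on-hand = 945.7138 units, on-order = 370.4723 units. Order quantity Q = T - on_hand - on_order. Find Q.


Inventory position = OH + OO = 945.7138 + 370.4723 = 1316.1861
Q = 2240.8270 - 1316.1861 = 924.6409

924.6409 units


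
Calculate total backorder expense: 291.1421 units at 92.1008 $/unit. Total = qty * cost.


Total = 291.1421 * 92.1008 = 26814.4203

26814.4203 $


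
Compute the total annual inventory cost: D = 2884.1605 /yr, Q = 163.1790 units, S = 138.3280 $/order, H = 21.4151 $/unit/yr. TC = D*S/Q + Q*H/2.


Ordering cost = D*S/Q = 2444.9234
Holding cost = Q*H/2 = 1747.2473
TC = 2444.9234 + 1747.2473 = 4192.1707

4192.1707 $/yr


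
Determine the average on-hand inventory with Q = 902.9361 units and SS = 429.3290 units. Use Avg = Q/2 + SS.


Q/2 = 451.4681
Avg = 451.4681 + 429.3290 = 880.7971

880.7971 units
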